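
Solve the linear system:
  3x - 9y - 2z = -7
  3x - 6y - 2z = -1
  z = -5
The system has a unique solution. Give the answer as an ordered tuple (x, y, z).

Form the augmented matrix and row-reduce:
  [ 3  -9  -2  |  -7 ]
  [ 3  -6  -2  |  -1 ]
  [ 0   0   1  |  -5 ]
ρ1 → 1/3·ρ1
ρ2 → ρ2 − 3·ρ1
ρ2 → 1/3·ρ2
ρ1 → ρ1 + 2/3·ρ3
ρ1 → ρ1 + 3·ρ2
Reading off the last column: x = 1/3, y = 2, z = -5.

(1/3, 2, -5)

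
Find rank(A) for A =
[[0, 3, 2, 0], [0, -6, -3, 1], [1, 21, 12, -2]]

rank = 3

R1 <-> R3
  [ 1  21  12  -2 ]
  [ 0  -6  -3   1 ]
  [ 0   3   2   0 ]
R2 -> -1/6·R2
  [ 1  21   12    -2 ]
  [ 0   1  1/2  -1/6 ]
  [ 0   3    2     0 ]
R3 -> R3 − 3·R2
  [ 1  21   12    -2 ]
  [ 0   1  1/2  -1/6 ]
  [ 0   0  1/2   1/2 ]
R3 -> 2·R3
  [ 1  21   12    -2 ]
  [ 0   1  1/2  -1/6 ]
  [ 0   0    1     1 ]
R2 -> R2 − 1/2·R3
  [ 1  21  12    -2 ]
  [ 0   1   0  -2/3 ]
  [ 0   0   1     1 ]
R1 -> R1 − 12·R3
  [ 1  21  0   -14 ]
  [ 0   1  0  -2/3 ]
  [ 0   0  1     1 ]
R1 -> R1 − 21·R2
  [ 1  0  0     0 ]
  [ 0  1  0  -2/3 ]
  [ 0  0  1     1 ]
The reduced form has 3 nonzero rows.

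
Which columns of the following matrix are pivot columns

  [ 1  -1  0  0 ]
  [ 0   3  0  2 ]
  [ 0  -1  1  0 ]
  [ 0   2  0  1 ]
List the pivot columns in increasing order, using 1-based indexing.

Multiply r2 by 1/3.
  [ 1  -1  0    0 ]
  [ 0   1  0  2/3 ]
  [ 0  -1  1    0 ]
  [ 0   2  0    1 ]
Add r2 to r3.
  [ 1  -1  0    0 ]
  [ 0   1  0  2/3 ]
  [ 0   0  1  2/3 ]
  [ 0   2  0    1 ]
Subtract 2 times r2 from r4.
  [ 1  -1  0     0 ]
  [ 0   1  0   2/3 ]
  [ 0   0  1   2/3 ]
  [ 0   0  0  -1/3 ]
Multiply r4 by -3.
  [ 1  -1  0    0 ]
  [ 0   1  0  2/3 ]
  [ 0   0  1  2/3 ]
  [ 0   0  0    1 ]
Subtract 2/3 times r4 from r3.
  [ 1  -1  0    0 ]
  [ 0   1  0  2/3 ]
  [ 0   0  1    0 ]
  [ 0   0  0    1 ]
Subtract 2/3 times r4 from r2.
  [ 1  -1  0  0 ]
  [ 0   1  0  0 ]
  [ 0   0  1  0 ]
  [ 0   0  0  1 ]
Add r2 to r1.
  [ 1  0  0  0 ]
  [ 0  1  0  0 ]
  [ 0  0  1  0 ]
  [ 0  0  0  1 ]
Pivot columns are the columns containing a leading 1.

1, 2, 3, 4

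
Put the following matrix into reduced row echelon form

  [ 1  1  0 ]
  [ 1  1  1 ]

R2 → R2 − R1
  [ 1  1  0 ]
  [ 0  0  1 ]

[[1, 1, 0], [0, 0, 1]]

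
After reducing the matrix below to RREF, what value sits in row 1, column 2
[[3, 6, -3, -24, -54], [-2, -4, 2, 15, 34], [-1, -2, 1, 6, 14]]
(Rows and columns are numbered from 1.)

R1 ← 1/3·R1
  [  1   2  -1  -8  -18 ]
  [ -2  -4   2  15   34 ]
  [ -1  -2   1   6   14 ]
R2 ← R2 + 2·R1
  [  1   2  -1  -8  -18 ]
  [  0   0   0  -1   -2 ]
  [ -1  -2   1   6   14 ]
R3 ← R3 + R1
  [ 1  2  -1  -8  -18 ]
  [ 0  0   0  -1   -2 ]
  [ 0  0   0  -2   -4 ]
R2 ← -1·R2
  [ 1  2  -1  -8  -18 ]
  [ 0  0   0   1    2 ]
  [ 0  0   0  -2   -4 ]
R3 ← R3 + 2·R2
  [ 1  2  -1  -8  -18 ]
  [ 0  0   0   1    2 ]
  [ 0  0   0   0    0 ]
R1 ← R1 + 8·R2
  [ 1  2  -1  0  -2 ]
  [ 0  0   0  1   2 ]
  [ 0  0   0  0   0 ]

2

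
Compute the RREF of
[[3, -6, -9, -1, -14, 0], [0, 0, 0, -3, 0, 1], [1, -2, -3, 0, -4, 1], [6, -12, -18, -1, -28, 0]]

[[1, -2, -3, 0, 0, 0], [0, 0, 0, 1, 0, 0], [0, 0, 0, 0, 1, 0], [0, 0, 0, 0, 0, 1]]

Multiply R1 by 1/3.
  [ 1   -2   -3  -1/3  -14/3  0 ]
  [ 0    0    0    -3      0  1 ]
  [ 1   -2   -3     0     -4  1 ]
  [ 6  -12  -18    -1    -28  0 ]
Subtract R1 from R3.
  [ 1   -2   -3  -1/3  -14/3  0 ]
  [ 0    0    0    -3      0  1 ]
  [ 0    0    0   1/3    2/3  1 ]
  [ 6  -12  -18    -1    -28  0 ]
Subtract 6 times R1 from R4.
  [ 1  -2  -3  -1/3  -14/3  0 ]
  [ 0   0   0    -3      0  1 ]
  [ 0   0   0   1/3    2/3  1 ]
  [ 0   0   0     1      0  0 ]
Multiply R2 by -1/3.
  [ 1  -2  -3  -1/3  -14/3     0 ]
  [ 0   0   0     1      0  -1/3 ]
  [ 0   0   0   1/3    2/3     1 ]
  [ 0   0   0     1      0     0 ]
Subtract 1/3 times R2 from R3.
  [ 1  -2  -3  -1/3  -14/3     0 ]
  [ 0   0   0     1      0  -1/3 ]
  [ 0   0   0     0    2/3  10/9 ]
  [ 0   0   0     1      0     0 ]
Subtract R2 from R4.
  [ 1  -2  -3  -1/3  -14/3     0 ]
  [ 0   0   0     1      0  -1/3 ]
  [ 0   0   0     0    2/3  10/9 ]
  [ 0   0   0     0      0   1/3 ]
Multiply R3 by 3/2.
  [ 1  -2  -3  -1/3  -14/3     0 ]
  [ 0   0   0     1      0  -1/3 ]
  [ 0   0   0     0      1   5/3 ]
  [ 0   0   0     0      0   1/3 ]
Multiply R4 by 3.
  [ 1  -2  -3  -1/3  -14/3     0 ]
  [ 0   0   0     1      0  -1/3 ]
  [ 0   0   0     0      1   5/3 ]
  [ 0   0   0     0      0     1 ]
Subtract 5/3 times R4 from R3.
  [ 1  -2  -3  -1/3  -14/3     0 ]
  [ 0   0   0     1      0  -1/3 ]
  [ 0   0   0     0      1     0 ]
  [ 0   0   0     0      0     1 ]
Add 1/3 times R4 to R2.
  [ 1  -2  -3  -1/3  -14/3  0 ]
  [ 0   0   0     1      0  0 ]
  [ 0   0   0     0      1  0 ]
  [ 0   0   0     0      0  1 ]
Add 14/3 times R3 to R1.
  [ 1  -2  -3  -1/3  0  0 ]
  [ 0   0   0     1  0  0 ]
  [ 0   0   0     0  1  0 ]
  [ 0   0   0     0  0  1 ]
Add 1/3 times R2 to R1.
  [ 1  -2  -3  0  0  0 ]
  [ 0   0   0  1  0  0 ]
  [ 0   0   0  0  1  0 ]
  [ 0   0   0  0  0  1 ]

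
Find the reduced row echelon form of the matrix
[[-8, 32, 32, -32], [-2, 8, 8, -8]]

[[1, -4, -4, 4], [0, 0, 0, 0]]

Multiply r1 by -1/8.
  [  1  -4  -4   4 ]
  [ -2   8   8  -8 ]
Add 2 times r1 to r2.
  [ 1  -4  -4  4 ]
  [ 0   0   0  0 ]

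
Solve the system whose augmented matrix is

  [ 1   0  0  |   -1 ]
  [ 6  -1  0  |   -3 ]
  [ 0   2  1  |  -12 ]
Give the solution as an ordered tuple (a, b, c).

(-1, -3, -6)

Subtract 6 times R1 from R2.
  [ 1   0  0  |   -1 ]
  [ 0  -1  0  |    3 ]
  [ 0   2  1  |  -12 ]
Multiply R2 by -1.
  [ 1  0  0  |   -1 ]
  [ 0  1  0  |   -3 ]
  [ 0  2  1  |  -12 ]
Subtract 2 times R2 from R3.
  [ 1  0  0  |  -1 ]
  [ 0  1  0  |  -3 ]
  [ 0  0  1  |  -6 ]
Reading off the last column: a = -1, b = -3, c = -6.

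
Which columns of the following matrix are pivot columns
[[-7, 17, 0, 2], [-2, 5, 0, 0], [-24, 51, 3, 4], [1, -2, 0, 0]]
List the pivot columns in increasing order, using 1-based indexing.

R1 := -1/7·R1
  [   1  -17/7  0  -2/7 ]
  [  -2      5  0     0 ]
  [ -24     51  3     4 ]
  [   1     -2  0     0 ]
R2 := R2 + 2·R1
  [   1  -17/7  0  -2/7 ]
  [   0    1/7  0  -4/7 ]
  [ -24     51  3     4 ]
  [   1     -2  0     0 ]
R3 := R3 + 24·R1
  [ 1  -17/7  0   -2/7 ]
  [ 0    1/7  0   -4/7 ]
  [ 0  -51/7  3  -20/7 ]
  [ 1     -2  0      0 ]
R4 := R4 − R1
  [ 1  -17/7  0   -2/7 ]
  [ 0    1/7  0   -4/7 ]
  [ 0  -51/7  3  -20/7 ]
  [ 0    3/7  0    2/7 ]
R2 := 7·R2
  [ 1  -17/7  0   -2/7 ]
  [ 0      1  0     -4 ]
  [ 0  -51/7  3  -20/7 ]
  [ 0    3/7  0    2/7 ]
R3 := R3 + 51/7·R2
  [ 1  -17/7  0  -2/7 ]
  [ 0      1  0    -4 ]
  [ 0      0  3   -32 ]
  [ 0    3/7  0   2/7 ]
R4 := R4 − 3/7·R2
  [ 1  -17/7  0  -2/7 ]
  [ 0      1  0    -4 ]
  [ 0      0  3   -32 ]
  [ 0      0  0     2 ]
R3 := 1/3·R3
  [ 1  -17/7  0   -2/7 ]
  [ 0      1  0     -4 ]
  [ 0      0  1  -32/3 ]
  [ 0      0  0      2 ]
R4 := 1/2·R4
  [ 1  -17/7  0   -2/7 ]
  [ 0      1  0     -4 ]
  [ 0      0  1  -32/3 ]
  [ 0      0  0      1 ]
R3 := R3 + 32/3·R4
  [ 1  -17/7  0  -2/7 ]
  [ 0      1  0    -4 ]
  [ 0      0  1     0 ]
  [ 0      0  0     1 ]
R2 := R2 + 4·R4
  [ 1  -17/7  0  -2/7 ]
  [ 0      1  0     0 ]
  [ 0      0  1     0 ]
  [ 0      0  0     1 ]
R1 := R1 + 2/7·R4
  [ 1  -17/7  0  0 ]
  [ 0      1  0  0 ]
  [ 0      0  1  0 ]
  [ 0      0  0  1 ]
R1 := R1 + 17/7·R2
  [ 1  0  0  0 ]
  [ 0  1  0  0 ]
  [ 0  0  1  0 ]
  [ 0  0  0  1 ]
Pivot columns are the columns containing a leading 1.

1, 2, 3, 4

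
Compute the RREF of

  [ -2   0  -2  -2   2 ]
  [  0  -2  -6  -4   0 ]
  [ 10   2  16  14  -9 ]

Multiply R1 by -1/2.
  [  1   0   1   1  -1 ]
  [  0  -2  -6  -4   0 ]
  [ 10   2  16  14  -9 ]
Subtract 10 times R1 from R3.
  [ 1   0   1   1  -1 ]
  [ 0  -2  -6  -4   0 ]
  [ 0   2   6   4   1 ]
Multiply R2 by -1/2.
  [ 1  0  1  1  -1 ]
  [ 0  1  3  2   0 ]
  [ 0  2  6  4   1 ]
Subtract 2 times R2 from R3.
  [ 1  0  1  1  -1 ]
  [ 0  1  3  2   0 ]
  [ 0  0  0  0   1 ]
Add R3 to R1.
  [ 1  0  1  1  0 ]
  [ 0  1  3  2  0 ]
  [ 0  0  0  0  1 ]

[[1, 0, 1, 1, 0], [0, 1, 3, 2, 0], [0, 0, 0, 0, 1]]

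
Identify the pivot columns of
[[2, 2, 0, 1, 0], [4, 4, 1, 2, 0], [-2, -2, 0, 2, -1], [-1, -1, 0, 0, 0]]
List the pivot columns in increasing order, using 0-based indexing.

0, 2, 3, 4

ρ1 → 1/2·ρ1
  [  1   1  0  1/2   0 ]
  [  4   4  1    2   0 ]
  [ -2  -2  0    2  -1 ]
  [ -1  -1  0    0   0 ]
ρ2 → ρ2 − 4·ρ1
  [  1   1  0  1/2   0 ]
  [  0   0  1    0   0 ]
  [ -2  -2  0    2  -1 ]
  [ -1  -1  0    0   0 ]
ρ3 → ρ3 + 2·ρ1
  [  1   1  0  1/2   0 ]
  [  0   0  1    0   0 ]
  [  0   0  0    3  -1 ]
  [ -1  -1  0    0   0 ]
ρ4 → ρ4 + ρ1
  [ 1  1  0  1/2   0 ]
  [ 0  0  1    0   0 ]
  [ 0  0  0    3  -1 ]
  [ 0  0  0  1/2   0 ]
ρ3 → 1/3·ρ3
  [ 1  1  0  1/2     0 ]
  [ 0  0  1    0     0 ]
  [ 0  0  0    1  -1/3 ]
  [ 0  0  0  1/2     0 ]
ρ4 → ρ4 − 1/2·ρ3
  [ 1  1  0  1/2     0 ]
  [ 0  0  1    0     0 ]
  [ 0  0  0    1  -1/3 ]
  [ 0  0  0    0   1/6 ]
ρ4 → 6·ρ4
  [ 1  1  0  1/2     0 ]
  [ 0  0  1    0     0 ]
  [ 0  0  0    1  -1/3 ]
  [ 0  0  0    0     1 ]
ρ3 → ρ3 + 1/3·ρ4
  [ 1  1  0  1/2  0 ]
  [ 0  0  1    0  0 ]
  [ 0  0  0    1  0 ]
  [ 0  0  0    0  1 ]
ρ1 → ρ1 − 1/2·ρ3
  [ 1  1  0  0  0 ]
  [ 0  0  1  0  0 ]
  [ 0  0  0  1  0 ]
  [ 0  0  0  0  1 ]
Pivot columns are the columns containing a leading 1.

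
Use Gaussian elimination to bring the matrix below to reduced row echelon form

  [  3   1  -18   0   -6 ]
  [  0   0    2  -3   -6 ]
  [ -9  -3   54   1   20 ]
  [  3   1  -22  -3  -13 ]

R1 -> 1/3·R1
  [  1  1/3   -6   0   -2 ]
  [  0    0    2  -3   -6 ]
  [ -9   -3   54   1   20 ]
  [  3    1  -22  -3  -13 ]
R3 -> R3 + 9·R1
  [ 1  1/3   -6   0   -2 ]
  [ 0    0    2  -3   -6 ]
  [ 0    0    0   1    2 ]
  [ 3    1  -22  -3  -13 ]
R4 -> R4 − 3·R1
  [ 1  1/3  -6   0  -2 ]
  [ 0    0   2  -3  -6 ]
  [ 0    0   0   1   2 ]
  [ 0    0  -4  -3  -7 ]
R2 -> 1/2·R2
  [ 1  1/3  -6     0  -2 ]
  [ 0    0   1  -3/2  -3 ]
  [ 0    0   0     1   2 ]
  [ 0    0  -4    -3  -7 ]
R4 -> R4 + 4·R2
  [ 1  1/3  -6     0   -2 ]
  [ 0    0   1  -3/2   -3 ]
  [ 0    0   0     1    2 ]
  [ 0    0   0    -9  -19 ]
R4 -> R4 + 9·R3
  [ 1  1/3  -6     0  -2 ]
  [ 0    0   1  -3/2  -3 ]
  [ 0    0   0     1   2 ]
  [ 0    0   0     0  -1 ]
R4 -> -1·R4
  [ 1  1/3  -6     0  -2 ]
  [ 0    0   1  -3/2  -3 ]
  [ 0    0   0     1   2 ]
  [ 0    0   0     0   1 ]
R3 -> R3 − 2·R4
  [ 1  1/3  -6     0  -2 ]
  [ 0    0   1  -3/2  -3 ]
  [ 0    0   0     1   0 ]
  [ 0    0   0     0   1 ]
R2 -> R2 + 3·R4
  [ 1  1/3  -6     0  -2 ]
  [ 0    0   1  -3/2   0 ]
  [ 0    0   0     1   0 ]
  [ 0    0   0     0   1 ]
R1 -> R1 + 2·R4
  [ 1  1/3  -6     0  0 ]
  [ 0    0   1  -3/2  0 ]
  [ 0    0   0     1  0 ]
  [ 0    0   0     0  1 ]
R2 -> R2 + 3/2·R3
  [ 1  1/3  -6  0  0 ]
  [ 0    0   1  0  0 ]
  [ 0    0   0  1  0 ]
  [ 0    0   0  0  1 ]
R1 -> R1 + 6·R2
  [ 1  1/3  0  0  0 ]
  [ 0    0  1  0  0 ]
  [ 0    0  0  1  0 ]
  [ 0    0  0  0  1 ]

[[1, 1/3, 0, 0, 0], [0, 0, 1, 0, 0], [0, 0, 0, 1, 0], [0, 0, 0, 0, 1]]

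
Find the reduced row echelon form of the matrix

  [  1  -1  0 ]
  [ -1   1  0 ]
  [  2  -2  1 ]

ρ2 := ρ2 + ρ1
ρ3 := ρ3 − 2·ρ1
ρ2 <-> ρ3

[[1, -1, 0], [0, 0, 1], [0, 0, 0]]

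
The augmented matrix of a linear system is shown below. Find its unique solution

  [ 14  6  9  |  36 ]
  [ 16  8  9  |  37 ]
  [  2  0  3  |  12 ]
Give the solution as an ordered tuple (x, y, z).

(-3/2, 2, 5)

ρ1 ← 1/14·ρ1
  [  1  3/7  9/14  |  18/7 ]
  [ 16    8     9  |    37 ]
  [  2    0     3  |    12 ]
ρ2 ← ρ2 − 16·ρ1
  [ 1  3/7  9/14  |   18/7 ]
  [ 0  8/7  -9/7  |  -29/7 ]
  [ 2    0     3  |     12 ]
ρ3 ← ρ3 − 2·ρ1
  [ 1   3/7  9/14  |   18/7 ]
  [ 0   8/7  -9/7  |  -29/7 ]
  [ 0  -6/7  12/7  |   48/7 ]
ρ2 ← 7/8·ρ2
  [ 1   3/7  9/14  |   18/7 ]
  [ 0     1  -9/8  |  -29/8 ]
  [ 0  -6/7  12/7  |   48/7 ]
ρ3 ← ρ3 + 6/7·ρ2
  [ 1  3/7  9/14  |   18/7 ]
  [ 0    1  -9/8  |  -29/8 ]
  [ 0    0   3/4  |   15/4 ]
ρ3 ← 4/3·ρ3
  [ 1  3/7  9/14  |   18/7 ]
  [ 0    1  -9/8  |  -29/8 ]
  [ 0    0     1  |      5 ]
ρ2 ← ρ2 + 9/8·ρ3
  [ 1  3/7  9/14  |  18/7 ]
  [ 0    1     0  |     2 ]
  [ 0    0     1  |     5 ]
ρ1 ← ρ1 − 9/14·ρ3
  [ 1  3/7  0  |  -9/14 ]
  [ 0    1  0  |      2 ]
  [ 0    0  1  |      5 ]
ρ1 ← ρ1 − 3/7·ρ2
  [ 1  0  0  |  -3/2 ]
  [ 0  1  0  |     2 ]
  [ 0  0  1  |     5 ]
Reading off the last column: x = -3/2, y = 2, z = 5.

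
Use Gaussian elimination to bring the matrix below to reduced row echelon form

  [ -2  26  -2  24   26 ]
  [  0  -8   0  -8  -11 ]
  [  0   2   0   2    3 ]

[[1, 0, 1, 1, 0], [0, 1, 0, 1, 0], [0, 0, 0, 0, 1]]

r1 -> -1/2·r1
  [ 1  -13  1  -12  -13 ]
  [ 0   -8  0   -8  -11 ]
  [ 0    2  0    2    3 ]
r2 -> -1/8·r2
  [ 1  -13  1  -12   -13 ]
  [ 0    1  0    1  11/8 ]
  [ 0    2  0    2     3 ]
r3 -> r3 − 2·r2
  [ 1  -13  1  -12   -13 ]
  [ 0    1  0    1  11/8 ]
  [ 0    0  0    0   1/4 ]
r3 -> 4·r3
  [ 1  -13  1  -12   -13 ]
  [ 0    1  0    1  11/8 ]
  [ 0    0  0    0     1 ]
r2 -> r2 − 11/8·r3
  [ 1  -13  1  -12  -13 ]
  [ 0    1  0    1    0 ]
  [ 0    0  0    0    1 ]
r1 -> r1 + 13·r3
  [ 1  -13  1  -12  0 ]
  [ 0    1  0    1  0 ]
  [ 0    0  0    0  1 ]
r1 -> r1 + 13·r2
  [ 1  0  1  1  0 ]
  [ 0  1  0  1  0 ]
  [ 0  0  0  0  1 ]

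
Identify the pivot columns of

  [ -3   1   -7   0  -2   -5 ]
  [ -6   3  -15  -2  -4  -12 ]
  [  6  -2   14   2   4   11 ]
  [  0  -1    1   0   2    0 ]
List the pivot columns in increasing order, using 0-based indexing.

0, 1, 3, 4

Multiply ρ1 by -1/3.
  [  1  -1/3  7/3   0  2/3  5/3 ]
  [ -6     3  -15  -2   -4  -12 ]
  [  6    -2   14   2    4   11 ]
  [  0    -1    1   0    2    0 ]
Add 6 times ρ1 to ρ2.
  [ 1  -1/3  7/3   0  2/3  5/3 ]
  [ 0     1   -1  -2    0   -2 ]
  [ 6    -2   14   2    4   11 ]
  [ 0    -1    1   0    2    0 ]
Subtract 6 times ρ1 from ρ3.
  [ 1  -1/3  7/3   0  2/3  5/3 ]
  [ 0     1   -1  -2    0   -2 ]
  [ 0     0    0   2    0    1 ]
  [ 0    -1    1   0    2    0 ]
Add ρ2 to ρ4.
  [ 1  -1/3  7/3   0  2/3  5/3 ]
  [ 0     1   -1  -2    0   -2 ]
  [ 0     0    0   2    0    1 ]
  [ 0     0    0  -2    2   -2 ]
Multiply ρ3 by 1/2.
  [ 1  -1/3  7/3   0  2/3  5/3 ]
  [ 0     1   -1  -2    0   -2 ]
  [ 0     0    0   1    0  1/2 ]
  [ 0     0    0  -2    2   -2 ]
Add 2 times ρ3 to ρ4.
  [ 1  -1/3  7/3   0  2/3  5/3 ]
  [ 0     1   -1  -2    0   -2 ]
  [ 0     0    0   1    0  1/2 ]
  [ 0     0    0   0    2   -1 ]
Multiply ρ4 by 1/2.
  [ 1  -1/3  7/3   0  2/3   5/3 ]
  [ 0     1   -1  -2    0    -2 ]
  [ 0     0    0   1    0   1/2 ]
  [ 0     0    0   0    1  -1/2 ]
Subtract 2/3 times ρ4 from ρ1.
  [ 1  -1/3  7/3   0  0     2 ]
  [ 0     1   -1  -2  0    -2 ]
  [ 0     0    0   1  0   1/2 ]
  [ 0     0    0   0  1  -1/2 ]
Add 2 times ρ3 to ρ2.
  [ 1  -1/3  7/3  0  0     2 ]
  [ 0     1   -1  0  0    -1 ]
  [ 0     0    0  1  0   1/2 ]
  [ 0     0    0  0  1  -1/2 ]
Add 1/3 times ρ2 to ρ1.
  [ 1  0   2  0  0   5/3 ]
  [ 0  1  -1  0  0    -1 ]
  [ 0  0   0  1  0   1/2 ]
  [ 0  0   0  0  1  -1/2 ]
Pivot columns are the columns containing a leading 1.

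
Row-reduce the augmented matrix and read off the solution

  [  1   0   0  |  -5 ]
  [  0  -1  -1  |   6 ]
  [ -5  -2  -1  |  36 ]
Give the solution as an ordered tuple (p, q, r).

r3 := r3 + 5·r1
  [ 1   0   0  |  -5 ]
  [ 0  -1  -1  |   6 ]
  [ 0  -2  -1  |  11 ]
r2 := -1·r2
  [ 1   0   0  |  -5 ]
  [ 0   1   1  |  -6 ]
  [ 0  -2  -1  |  11 ]
r3 := r3 + 2·r2
  [ 1  0  0  |  -5 ]
  [ 0  1  1  |  -6 ]
  [ 0  0  1  |  -1 ]
r2 := r2 − r3
  [ 1  0  0  |  -5 ]
  [ 0  1  0  |  -5 ]
  [ 0  0  1  |  -1 ]
Reading off the last column: p = -5, q = -5, r = -1.

(-5, -5, -1)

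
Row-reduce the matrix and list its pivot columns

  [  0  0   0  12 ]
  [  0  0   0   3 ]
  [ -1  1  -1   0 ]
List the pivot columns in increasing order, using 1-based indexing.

Swap R1 and R3.
  [ -1  1  -1   0 ]
  [  0  0   0   3 ]
  [  0  0   0  12 ]
Multiply R1 by -1.
  [ 1  -1  1   0 ]
  [ 0   0  0   3 ]
  [ 0   0  0  12 ]
Multiply R2 by 1/3.
  [ 1  -1  1   0 ]
  [ 0   0  0   1 ]
  [ 0   0  0  12 ]
Subtract 12 times R2 from R3.
  [ 1  -1  1  0 ]
  [ 0   0  0  1 ]
  [ 0   0  0  0 ]
Pivot columns are the columns containing a leading 1.

1, 4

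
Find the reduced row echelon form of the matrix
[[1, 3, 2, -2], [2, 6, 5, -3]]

Subtract 2 times R1 from R2.
  [ 1  3  2  -2 ]
  [ 0  0  1   1 ]
Subtract 2 times R2 from R1.
  [ 1  3  0  -4 ]
  [ 0  0  1   1 ]

[[1, 3, 0, -4], [0, 0, 1, 1]]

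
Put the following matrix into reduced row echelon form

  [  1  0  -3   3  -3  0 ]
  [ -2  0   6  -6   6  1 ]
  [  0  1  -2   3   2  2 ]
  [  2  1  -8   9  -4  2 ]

[[1, 0, -3, 3, -3, 0], [0, 1, -2, 3, 2, 0], [0, 0, 0, 0, 0, 1], [0, 0, 0, 0, 0, 0]]

Add 2 times ρ1 to ρ2.
Subtract 2 times ρ1 from ρ4.
Swap ρ2 and ρ3.
Subtract ρ2 from ρ4.
Subtract 2 times ρ3 from ρ2.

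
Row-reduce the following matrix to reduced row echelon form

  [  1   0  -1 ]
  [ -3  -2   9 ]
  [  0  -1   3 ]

r2 → r2 + 3·r1
  [ 1   0  -1 ]
  [ 0  -2   6 ]
  [ 0  -1   3 ]
r2 → -1/2·r2
  [ 1   0  -1 ]
  [ 0   1  -3 ]
  [ 0  -1   3 ]
r3 → r3 + r2
  [ 1  0  -1 ]
  [ 0  1  -3 ]
  [ 0  0   0 ]

[[1, 0, -1], [0, 1, -3], [0, 0, 0]]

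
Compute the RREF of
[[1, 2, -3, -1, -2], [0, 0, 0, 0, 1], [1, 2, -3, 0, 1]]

[[1, 2, -3, 0, 0], [0, 0, 0, 1, 0], [0, 0, 0, 0, 1]]

ρ3 := ρ3 − ρ1
  [ 1  2  -3  -1  -2 ]
  [ 0  0   0   0   1 ]
  [ 0  0   0   1   3 ]
ρ2 ↔ ρ3
  [ 1  2  -3  -1  -2 ]
  [ 0  0   0   1   3 ]
  [ 0  0   0   0   1 ]
ρ2 := ρ2 − 3·ρ3
  [ 1  2  -3  -1  -2 ]
  [ 0  0   0   1   0 ]
  [ 0  0   0   0   1 ]
ρ1 := ρ1 + 2·ρ3
  [ 1  2  -3  -1  0 ]
  [ 0  0   0   1  0 ]
  [ 0  0   0   0  1 ]
ρ1 := ρ1 + ρ2
  [ 1  2  -3  0  0 ]
  [ 0  0   0  1  0 ]
  [ 0  0   0  0  1 ]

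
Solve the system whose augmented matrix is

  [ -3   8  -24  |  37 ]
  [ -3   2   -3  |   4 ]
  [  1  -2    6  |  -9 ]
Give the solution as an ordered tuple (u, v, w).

(1, 2, -1)

R1 -> -1/3·R1
R2 -> R2 + 3·R1
R3 -> R3 − R1
R2 -> -1/6·R2
R3 -> R3 − 2/3·R2
R3 -> 3·R3
R2 -> R2 + 7/2·R3
R1 -> R1 − 8·R3
R1 -> R1 + 8/3·R2
Reading off the last column: u = 1, v = 2, w = -1.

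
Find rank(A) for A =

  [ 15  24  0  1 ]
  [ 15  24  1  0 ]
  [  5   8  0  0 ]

R1 → 1/15·R1
  [  1  8/5  0  1/15 ]
  [ 15   24  1     0 ]
  [  5    8  0     0 ]
R2 → R2 − 15·R1
  [ 1  8/5  0  1/15 ]
  [ 0    0  1    -1 ]
  [ 5    8  0     0 ]
R3 → R3 − 5·R1
  [ 1  8/5  0  1/15 ]
  [ 0    0  1    -1 ]
  [ 0    0  0  -1/3 ]
R3 → -3·R3
  [ 1  8/5  0  1/15 ]
  [ 0    0  1    -1 ]
  [ 0    0  0     1 ]
R2 → R2 + R3
  [ 1  8/5  0  1/15 ]
  [ 0    0  1     0 ]
  [ 0    0  0     1 ]
R1 → R1 − 1/15·R3
  [ 1  8/5  0  0 ]
  [ 0    0  1  0 ]
  [ 0    0  0  1 ]
The reduced form has 3 nonzero rows.

rank = 3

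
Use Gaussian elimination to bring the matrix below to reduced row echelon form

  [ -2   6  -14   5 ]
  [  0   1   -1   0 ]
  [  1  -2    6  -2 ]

[[1, 0, 4, 0], [0, 1, -1, 0], [0, 0, 0, 1]]

ρ1 := -1/2·ρ1
  [ 1  -3   7  -5/2 ]
  [ 0   1  -1     0 ]
  [ 1  -2   6    -2 ]
ρ3 := ρ3 − ρ1
  [ 1  -3   7  -5/2 ]
  [ 0   1  -1     0 ]
  [ 0   1  -1   1/2 ]
ρ3 := ρ3 − ρ2
  [ 1  -3   7  -5/2 ]
  [ 0   1  -1     0 ]
  [ 0   0   0   1/2 ]
ρ3 := 2·ρ3
  [ 1  -3   7  -5/2 ]
  [ 0   1  -1     0 ]
  [ 0   0   0     1 ]
ρ1 := ρ1 + 5/2·ρ3
  [ 1  -3   7  0 ]
  [ 0   1  -1  0 ]
  [ 0   0   0  1 ]
ρ1 := ρ1 + 3·ρ2
  [ 1  0   4  0 ]
  [ 0  1  -1  0 ]
  [ 0  0   0  1 ]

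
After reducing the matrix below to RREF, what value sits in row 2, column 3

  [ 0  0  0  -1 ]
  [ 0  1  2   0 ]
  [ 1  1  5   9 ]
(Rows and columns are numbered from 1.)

2

Swap r1 and r3.
Multiply r3 by -1.
Subtract 9 times r3 from r1.
Subtract r2 from r1.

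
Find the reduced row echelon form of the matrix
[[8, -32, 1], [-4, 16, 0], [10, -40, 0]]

R1 := 1/8·R1
  [  1   -4  1/8 ]
  [ -4   16    0 ]
  [ 10  -40    0 ]
R2 := R2 + 4·R1
  [  1   -4  1/8 ]
  [  0    0  1/2 ]
  [ 10  -40    0 ]
R3 := R3 − 10·R1
  [ 1  -4   1/8 ]
  [ 0   0   1/2 ]
  [ 0   0  -5/4 ]
R2 := 2·R2
  [ 1  -4   1/8 ]
  [ 0   0     1 ]
  [ 0   0  -5/4 ]
R3 := R3 + 5/4·R2
  [ 1  -4  1/8 ]
  [ 0   0    1 ]
  [ 0   0    0 ]
R1 := R1 − 1/8·R2
  [ 1  -4  0 ]
  [ 0   0  1 ]
  [ 0   0  0 ]

[[1, -4, 0], [0, 0, 1], [0, 0, 0]]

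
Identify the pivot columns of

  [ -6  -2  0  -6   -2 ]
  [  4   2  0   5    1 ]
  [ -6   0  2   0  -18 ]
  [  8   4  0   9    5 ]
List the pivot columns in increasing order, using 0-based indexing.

0, 1, 2, 3

R1 := -1/6·R1
  [  1  1/3  0  1  1/3 ]
  [  4    2  0  5    1 ]
  [ -6    0  2  0  -18 ]
  [  8    4  0  9    5 ]
R2 := R2 − 4·R1
  [  1  1/3  0  1   1/3 ]
  [  0  2/3  0  1  -1/3 ]
  [ -6    0  2  0   -18 ]
  [  8    4  0  9     5 ]
R3 := R3 + 6·R1
  [ 1  1/3  0  1   1/3 ]
  [ 0  2/3  0  1  -1/3 ]
  [ 0    2  2  6   -16 ]
  [ 8    4  0  9     5 ]
R4 := R4 − 8·R1
  [ 1  1/3  0  1   1/3 ]
  [ 0  2/3  0  1  -1/3 ]
  [ 0    2  2  6   -16 ]
  [ 0  4/3  0  1   7/3 ]
R2 := 3/2·R2
  [ 1  1/3  0    1   1/3 ]
  [ 0    1  0  3/2  -1/2 ]
  [ 0    2  2    6   -16 ]
  [ 0  4/3  0    1   7/3 ]
R3 := R3 − 2·R2
  [ 1  1/3  0    1   1/3 ]
  [ 0    1  0  3/2  -1/2 ]
  [ 0    0  2    3   -15 ]
  [ 0  4/3  0    1   7/3 ]
R4 := R4 − 4/3·R2
  [ 1  1/3  0    1   1/3 ]
  [ 0    1  0  3/2  -1/2 ]
  [ 0    0  2    3   -15 ]
  [ 0    0  0   -1     3 ]
R3 := 1/2·R3
  [ 1  1/3  0    1    1/3 ]
  [ 0    1  0  3/2   -1/2 ]
  [ 0    0  1  3/2  -15/2 ]
  [ 0    0  0   -1      3 ]
R4 := -1·R4
  [ 1  1/3  0    1    1/3 ]
  [ 0    1  0  3/2   -1/2 ]
  [ 0    0  1  3/2  -15/2 ]
  [ 0    0  0    1     -3 ]
R3 := R3 − 3/2·R4
  [ 1  1/3  0    1   1/3 ]
  [ 0    1  0  3/2  -1/2 ]
  [ 0    0  1    0    -3 ]
  [ 0    0  0    1    -3 ]
R2 := R2 − 3/2·R4
  [ 1  1/3  0  1  1/3 ]
  [ 0    1  0  0    4 ]
  [ 0    0  1  0   -3 ]
  [ 0    0  0  1   -3 ]
R1 := R1 − R4
  [ 1  1/3  0  0  10/3 ]
  [ 0    1  0  0     4 ]
  [ 0    0  1  0    -3 ]
  [ 0    0  0  1    -3 ]
R1 := R1 − 1/3·R2
  [ 1  0  0  0   2 ]
  [ 0  1  0  0   4 ]
  [ 0  0  1  0  -3 ]
  [ 0  0  0  1  -3 ]
Pivot columns are the columns containing a leading 1.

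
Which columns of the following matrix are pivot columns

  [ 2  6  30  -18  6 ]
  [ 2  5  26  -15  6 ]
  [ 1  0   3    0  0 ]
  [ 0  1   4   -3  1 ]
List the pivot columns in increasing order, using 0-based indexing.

Multiply r1 by 1/2.
  [ 1  3  15   -9  3 ]
  [ 2  5  26  -15  6 ]
  [ 1  0   3    0  0 ]
  [ 0  1   4   -3  1 ]
Subtract 2 times r1 from r2.
  [ 1   3  15  -9  3 ]
  [ 0  -1  -4   3  0 ]
  [ 1   0   3   0  0 ]
  [ 0   1   4  -3  1 ]
Subtract r1 from r3.
  [ 1   3   15  -9   3 ]
  [ 0  -1   -4   3   0 ]
  [ 0  -3  -12   9  -3 ]
  [ 0   1    4  -3   1 ]
Multiply r2 by -1.
  [ 1   3   15  -9   3 ]
  [ 0   1    4  -3   0 ]
  [ 0  -3  -12   9  -3 ]
  [ 0   1    4  -3   1 ]
Add 3 times r2 to r3.
  [ 1  3  15  -9   3 ]
  [ 0  1   4  -3   0 ]
  [ 0  0   0   0  -3 ]
  [ 0  1   4  -3   1 ]
Subtract r2 from r4.
  [ 1  3  15  -9   3 ]
  [ 0  1   4  -3   0 ]
  [ 0  0   0   0  -3 ]
  [ 0  0   0   0   1 ]
Multiply r3 by -1/3.
  [ 1  3  15  -9  3 ]
  [ 0  1   4  -3  0 ]
  [ 0  0   0   0  1 ]
  [ 0  0   0   0  1 ]
Subtract r3 from r4.
  [ 1  3  15  -9  3 ]
  [ 0  1   4  -3  0 ]
  [ 0  0   0   0  1 ]
  [ 0  0   0   0  0 ]
Subtract 3 times r3 from r1.
  [ 1  3  15  -9  0 ]
  [ 0  1   4  -3  0 ]
  [ 0  0   0   0  1 ]
  [ 0  0   0   0  0 ]
Subtract 3 times r2 from r1.
  [ 1  0  3   0  0 ]
  [ 0  1  4  -3  0 ]
  [ 0  0  0   0  1 ]
  [ 0  0  0   0  0 ]
Pivot columns are the columns containing a leading 1.

0, 1, 4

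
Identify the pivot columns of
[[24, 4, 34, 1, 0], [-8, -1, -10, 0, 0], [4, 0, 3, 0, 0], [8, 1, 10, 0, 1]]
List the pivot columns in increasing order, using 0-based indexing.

0, 1, 3, 4

ρ1 → 1/24·ρ1
ρ2 → ρ2 + 8·ρ1
ρ3 → ρ3 − 4·ρ1
ρ4 → ρ4 − 8·ρ1
ρ2 → 3·ρ2
ρ3 → ρ3 + 2/3·ρ2
ρ4 → ρ4 + 1/3·ρ2
ρ3 → 2·ρ3
ρ2 → ρ2 − ρ3
ρ1 → ρ1 − 1/24·ρ3
ρ1 → ρ1 − 1/6·ρ2
Pivot columns are the columns containing a leading 1.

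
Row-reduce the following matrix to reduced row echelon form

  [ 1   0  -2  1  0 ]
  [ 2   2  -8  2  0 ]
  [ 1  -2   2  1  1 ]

Subtract 2 times R1 from R2.
  [ 1   0  -2  1  0 ]
  [ 0   2  -4  0  0 ]
  [ 1  -2   2  1  1 ]
Subtract R1 from R3.
  [ 1   0  -2  1  0 ]
  [ 0   2  -4  0  0 ]
  [ 0  -2   4  0  1 ]
Multiply R2 by 1/2.
  [ 1   0  -2  1  0 ]
  [ 0   1  -2  0  0 ]
  [ 0  -2   4  0  1 ]
Add 2 times R2 to R3.
  [ 1  0  -2  1  0 ]
  [ 0  1  -2  0  0 ]
  [ 0  0   0  0  1 ]

[[1, 0, -2, 1, 0], [0, 1, -2, 0, 0], [0, 0, 0, 0, 1]]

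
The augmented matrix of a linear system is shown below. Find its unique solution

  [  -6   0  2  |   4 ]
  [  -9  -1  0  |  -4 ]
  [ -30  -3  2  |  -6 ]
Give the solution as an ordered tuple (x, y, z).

r1 -> -1/6·r1
r2 -> r2 + 9·r1
r3 -> r3 + 30·r1
r2 -> -1·r2
r3 -> r3 + 3·r2
r2 -> r2 − 3·r3
r1 -> r1 + 1/3·r3
Reading off the last column: x = 2/3, y = -2, z = 4.

(2/3, -2, 4)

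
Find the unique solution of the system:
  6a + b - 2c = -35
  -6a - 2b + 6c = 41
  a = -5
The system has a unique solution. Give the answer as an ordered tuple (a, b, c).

(-5, -4, 1/2)

Form the augmented matrix and row-reduce:
  [  6   1  -2  |  -35 ]
  [ -6  -2   6  |   41 ]
  [  1   0   0  |   -5 ]
Multiply R1 by 1/6.
  [  1  1/6  -1/3  |  -35/6 ]
  [ -6   -2     6  |     41 ]
  [  1    0     0  |     -5 ]
Add 6 times R1 to R2.
  [ 1  1/6  -1/3  |  -35/6 ]
  [ 0   -1     4  |      6 ]
  [ 1    0     0  |     -5 ]
Subtract R1 from R3.
  [ 1   1/6  -1/3  |  -35/6 ]
  [ 0    -1     4  |      6 ]
  [ 0  -1/6   1/3  |    5/6 ]
Multiply R2 by -1.
  [ 1   1/6  -1/3  |  -35/6 ]
  [ 0     1    -4  |     -6 ]
  [ 0  -1/6   1/3  |    5/6 ]
Add 1/6 times R2 to R3.
  [ 1  1/6  -1/3  |  -35/6 ]
  [ 0    1    -4  |     -6 ]
  [ 0    0  -1/3  |   -1/6 ]
Multiply R3 by -3.
  [ 1  1/6  -1/3  |  -35/6 ]
  [ 0    1    -4  |     -6 ]
  [ 0    0     1  |    1/2 ]
Add 4 times R3 to R2.
  [ 1  1/6  -1/3  |  -35/6 ]
  [ 0    1     0  |     -4 ]
  [ 0    0     1  |    1/2 ]
Add 1/3 times R3 to R1.
  [ 1  1/6  0  |  -17/3 ]
  [ 0    1  0  |     -4 ]
  [ 0    0  1  |    1/2 ]
Subtract 1/6 times R2 from R1.
  [ 1  0  0  |   -5 ]
  [ 0  1  0  |   -4 ]
  [ 0  0  1  |  1/2 ]
Reading off the last column: a = -5, b = -4, c = 1/2.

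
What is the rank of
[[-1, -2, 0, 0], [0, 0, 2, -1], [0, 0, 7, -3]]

rank = 3

ρ1 := -1·ρ1
  [ 1  2  0   0 ]
  [ 0  0  2  -1 ]
  [ 0  0  7  -3 ]
ρ2 := 1/2·ρ2
  [ 1  2  0     0 ]
  [ 0  0  1  -1/2 ]
  [ 0  0  7    -3 ]
ρ3 := ρ3 − 7·ρ2
  [ 1  2  0     0 ]
  [ 0  0  1  -1/2 ]
  [ 0  0  0   1/2 ]
ρ3 := 2·ρ3
  [ 1  2  0     0 ]
  [ 0  0  1  -1/2 ]
  [ 0  0  0     1 ]
ρ2 := ρ2 + 1/2·ρ3
  [ 1  2  0  0 ]
  [ 0  0  1  0 ]
  [ 0  0  0  1 ]
The reduced form has 3 nonzero rows.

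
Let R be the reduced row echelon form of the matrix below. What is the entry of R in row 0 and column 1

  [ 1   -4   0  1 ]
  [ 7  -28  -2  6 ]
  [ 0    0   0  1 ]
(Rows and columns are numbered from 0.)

Subtract 7 times R1 from R2.
  [ 1  -4   0   1 ]
  [ 0   0  -2  -1 ]
  [ 0   0   0   1 ]
Multiply R2 by -1/2.
  [ 1  -4  0    1 ]
  [ 0   0  1  1/2 ]
  [ 0   0  0    1 ]
Subtract 1/2 times R3 from R2.
  [ 1  -4  0  1 ]
  [ 0   0  1  0 ]
  [ 0   0  0  1 ]
Subtract R3 from R1.
  [ 1  -4  0  0 ]
  [ 0   0  1  0 ]
  [ 0   0  0  1 ]

-4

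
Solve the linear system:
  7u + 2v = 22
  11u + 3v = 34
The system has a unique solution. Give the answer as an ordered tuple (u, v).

(2, 4)

Form the augmented matrix and row-reduce:
  [  7  2  |  22 ]
  [ 11  3  |  34 ]
Multiply r1 by 1/7.
  [  1  2/7  |  22/7 ]
  [ 11    3  |    34 ]
Subtract 11 times r1 from r2.
  [ 1   2/7  |  22/7 ]
  [ 0  -1/7  |  -4/7 ]
Multiply r2 by -7.
  [ 1  2/7  |  22/7 ]
  [ 0    1  |     4 ]
Subtract 2/7 times r2 from r1.
  [ 1  0  |  2 ]
  [ 0  1  |  4 ]
Reading off the last column: u = 2, v = 4.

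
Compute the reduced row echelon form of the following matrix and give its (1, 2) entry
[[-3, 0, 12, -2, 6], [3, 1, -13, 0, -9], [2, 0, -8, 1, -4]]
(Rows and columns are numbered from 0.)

ρ1 → -1/3·ρ1
  [ 1  0   -4  2/3  -2 ]
  [ 3  1  -13    0  -9 ]
  [ 2  0   -8    1  -4 ]
ρ2 → ρ2 − 3·ρ1
  [ 1  0  -4  2/3  -2 ]
  [ 0  1  -1   -2  -3 ]
  [ 2  0  -8    1  -4 ]
ρ3 → ρ3 − 2·ρ1
  [ 1  0  -4   2/3  -2 ]
  [ 0  1  -1    -2  -3 ]
  [ 0  0   0  -1/3   0 ]
ρ3 → -3·ρ3
  [ 1  0  -4  2/3  -2 ]
  [ 0  1  -1   -2  -3 ]
  [ 0  0   0    1   0 ]
ρ2 → ρ2 + 2·ρ3
  [ 1  0  -4  2/3  -2 ]
  [ 0  1  -1    0  -3 ]
  [ 0  0   0    1   0 ]
ρ1 → ρ1 − 2/3·ρ3
  [ 1  0  -4  0  -2 ]
  [ 0  1  -1  0  -3 ]
  [ 0  0   0  1   0 ]

-1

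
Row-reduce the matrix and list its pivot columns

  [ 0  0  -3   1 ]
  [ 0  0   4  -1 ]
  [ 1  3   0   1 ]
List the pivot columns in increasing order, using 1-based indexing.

1, 3, 4

r1 <-> r3
  [ 1  3   0   1 ]
  [ 0  0   4  -1 ]
  [ 0  0  -3   1 ]
r2 ← 1/4·r2
  [ 1  3   0     1 ]
  [ 0  0   1  -1/4 ]
  [ 0  0  -3     1 ]
r3 ← r3 + 3·r2
  [ 1  3  0     1 ]
  [ 0  0  1  -1/4 ]
  [ 0  0  0   1/4 ]
r3 ← 4·r3
  [ 1  3  0     1 ]
  [ 0  0  1  -1/4 ]
  [ 0  0  0     1 ]
r2 ← r2 + 1/4·r3
  [ 1  3  0  1 ]
  [ 0  0  1  0 ]
  [ 0  0  0  1 ]
r1 ← r1 − r3
  [ 1  3  0  0 ]
  [ 0  0  1  0 ]
  [ 0  0  0  1 ]
Pivot columns are the columns containing a leading 1.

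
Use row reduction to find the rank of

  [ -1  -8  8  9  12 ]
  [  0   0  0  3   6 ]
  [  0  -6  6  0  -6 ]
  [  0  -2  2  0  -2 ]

r1 → -1·r1
  [ 1   8  -8  -9  -12 ]
  [ 0   0   0   3    6 ]
  [ 0  -6   6   0   -6 ]
  [ 0  -2   2   0   -2 ]
r2 <=> r3
  [ 1   8  -8  -9  -12 ]
  [ 0  -6   6   0   -6 ]
  [ 0   0   0   3    6 ]
  [ 0  -2   2   0   -2 ]
r2 → -1/6·r2
  [ 1   8  -8  -9  -12 ]
  [ 0   1  -1   0    1 ]
  [ 0   0   0   3    6 ]
  [ 0  -2   2   0   -2 ]
r4 → r4 + 2·r2
  [ 1  8  -8  -9  -12 ]
  [ 0  1  -1   0    1 ]
  [ 0  0   0   3    6 ]
  [ 0  0   0   0    0 ]
r3 → 1/3·r3
  [ 1  8  -8  -9  -12 ]
  [ 0  1  -1   0    1 ]
  [ 0  0   0   1    2 ]
  [ 0  0   0   0    0 ]
r1 → r1 + 9·r3
  [ 1  8  -8  0  6 ]
  [ 0  1  -1  0  1 ]
  [ 0  0   0  1  2 ]
  [ 0  0   0  0  0 ]
r1 → r1 − 8·r2
  [ 1  0   0  0  -2 ]
  [ 0  1  -1  0   1 ]
  [ 0  0   0  1   2 ]
  [ 0  0   0  0   0 ]
The reduced form has 3 nonzero rows.

rank = 3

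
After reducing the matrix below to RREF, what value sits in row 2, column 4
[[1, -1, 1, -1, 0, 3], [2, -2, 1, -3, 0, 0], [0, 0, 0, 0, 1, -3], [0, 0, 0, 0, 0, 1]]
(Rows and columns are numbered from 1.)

1

R2 -> R2 − 2·R1
  [ 1  -1   1  -1  0   3 ]
  [ 0   0  -1  -1  0  -6 ]
  [ 0   0   0   0  1  -3 ]
  [ 0   0   0   0  0   1 ]
R2 -> -1·R2
  [ 1  -1  1  -1  0   3 ]
  [ 0   0  1   1  0   6 ]
  [ 0   0  0   0  1  -3 ]
  [ 0   0  0   0  0   1 ]
R3 -> R3 + 3·R4
  [ 1  -1  1  -1  0  3 ]
  [ 0   0  1   1  0  6 ]
  [ 0   0  0   0  1  0 ]
  [ 0   0  0   0  0  1 ]
R2 -> R2 − 6·R4
  [ 1  -1  1  -1  0  3 ]
  [ 0   0  1   1  0  0 ]
  [ 0   0  0   0  1  0 ]
  [ 0   0  0   0  0  1 ]
R1 -> R1 − 3·R4
  [ 1  -1  1  -1  0  0 ]
  [ 0   0  1   1  0  0 ]
  [ 0   0  0   0  1  0 ]
  [ 0   0  0   0  0  1 ]
R1 -> R1 − R2
  [ 1  -1  0  -2  0  0 ]
  [ 0   0  1   1  0  0 ]
  [ 0   0  0   0  1  0 ]
  [ 0   0  0   0  0  1 ]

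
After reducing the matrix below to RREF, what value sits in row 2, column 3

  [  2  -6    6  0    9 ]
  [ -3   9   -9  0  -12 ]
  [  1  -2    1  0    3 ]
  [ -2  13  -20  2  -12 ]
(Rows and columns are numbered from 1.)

r1 → 1/2·r1
  [  1  -3    3  0  9/2 ]
  [ -3   9   -9  0  -12 ]
  [  1  -2    1  0    3 ]
  [ -2  13  -20  2  -12 ]
r2 → r2 + 3·r1
  [  1  -3    3  0  9/2 ]
  [  0   0    0  0  3/2 ]
  [  1  -2    1  0    3 ]
  [ -2  13  -20  2  -12 ]
r3 → r3 − r1
  [  1  -3    3  0   9/2 ]
  [  0   0    0  0   3/2 ]
  [  0   1   -2  0  -3/2 ]
  [ -2  13  -20  2   -12 ]
r4 → r4 + 2·r1
  [ 1  -3    3  0   9/2 ]
  [ 0   0    0  0   3/2 ]
  [ 0   1   -2  0  -3/2 ]
  [ 0   7  -14  2    -3 ]
r2 ↔ r3
  [ 1  -3    3  0   9/2 ]
  [ 0   1   -2  0  -3/2 ]
  [ 0   0    0  0   3/2 ]
  [ 0   7  -14  2    -3 ]
r4 → r4 − 7·r2
  [ 1  -3   3  0   9/2 ]
  [ 0   1  -2  0  -3/2 ]
  [ 0   0   0  0   3/2 ]
  [ 0   0   0  2  15/2 ]
r3 ↔ r4
  [ 1  -3   3  0   9/2 ]
  [ 0   1  -2  0  -3/2 ]
  [ 0   0   0  2  15/2 ]
  [ 0   0   0  0   3/2 ]
r3 → 1/2·r3
  [ 1  -3   3  0   9/2 ]
  [ 0   1  -2  0  -3/2 ]
  [ 0   0   0  1  15/4 ]
  [ 0   0   0  0   3/2 ]
r4 → 2/3·r4
  [ 1  -3   3  0   9/2 ]
  [ 0   1  -2  0  -3/2 ]
  [ 0   0   0  1  15/4 ]
  [ 0   0   0  0     1 ]
r3 → r3 − 15/4·r4
  [ 1  -3   3  0   9/2 ]
  [ 0   1  -2  0  -3/2 ]
  [ 0   0   0  1     0 ]
  [ 0   0   0  0     1 ]
r2 → r2 + 3/2·r4
  [ 1  -3   3  0  9/2 ]
  [ 0   1  -2  0    0 ]
  [ 0   0   0  1    0 ]
  [ 0   0   0  0    1 ]
r1 → r1 − 9/2·r4
  [ 1  -3   3  0  0 ]
  [ 0   1  -2  0  0 ]
  [ 0   0   0  1  0 ]
  [ 0   0   0  0  1 ]
r1 → r1 + 3·r2
  [ 1  0  -3  0  0 ]
  [ 0  1  -2  0  0 ]
  [ 0  0   0  1  0 ]
  [ 0  0   0  0  1 ]

-2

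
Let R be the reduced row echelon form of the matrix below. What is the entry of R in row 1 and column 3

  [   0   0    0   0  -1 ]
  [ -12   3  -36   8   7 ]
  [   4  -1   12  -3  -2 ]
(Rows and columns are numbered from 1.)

3

ρ1 ↔ ρ2
  [ -12   3  -36   8   7 ]
  [   0   0    0   0  -1 ]
  [   4  -1   12  -3  -2 ]
ρ1 → -1/12·ρ1
  [ 1  -1/4   3  -2/3  -7/12 ]
  [ 0     0   0     0     -1 ]
  [ 4    -1  12    -3     -2 ]
ρ3 → ρ3 − 4·ρ1
  [ 1  -1/4  3  -2/3  -7/12 ]
  [ 0     0  0     0     -1 ]
  [ 0     0  0  -1/3    1/3 ]
ρ2 ↔ ρ3
  [ 1  -1/4  3  -2/3  -7/12 ]
  [ 0     0  0  -1/3    1/3 ]
  [ 0     0  0     0     -1 ]
ρ2 → -3·ρ2
  [ 1  -1/4  3  -2/3  -7/12 ]
  [ 0     0  0     1     -1 ]
  [ 0     0  0     0     -1 ]
ρ3 → -1·ρ3
  [ 1  -1/4  3  -2/3  -7/12 ]
  [ 0     0  0     1     -1 ]
  [ 0     0  0     0      1 ]
ρ2 → ρ2 + ρ3
  [ 1  -1/4  3  -2/3  -7/12 ]
  [ 0     0  0     1      0 ]
  [ 0     0  0     0      1 ]
ρ1 → ρ1 + 7/12·ρ3
  [ 1  -1/4  3  -2/3  0 ]
  [ 0     0  0     1  0 ]
  [ 0     0  0     0  1 ]
ρ1 → ρ1 + 2/3·ρ2
  [ 1  -1/4  3  0  0 ]
  [ 0     0  0  1  0 ]
  [ 0     0  0  0  1 ]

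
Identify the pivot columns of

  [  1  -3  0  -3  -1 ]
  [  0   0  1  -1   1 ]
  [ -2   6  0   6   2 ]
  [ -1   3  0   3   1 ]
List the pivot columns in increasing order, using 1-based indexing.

1, 3

R3 -> R3 + 2·R1
R4 -> R4 + R1
Pivot columns are the columns containing a leading 1.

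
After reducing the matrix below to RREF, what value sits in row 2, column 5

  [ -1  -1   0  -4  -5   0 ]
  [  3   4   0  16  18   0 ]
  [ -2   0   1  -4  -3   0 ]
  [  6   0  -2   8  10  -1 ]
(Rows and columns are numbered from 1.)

3

ρ1 → -1·ρ1
  [  1  1   0   4   5   0 ]
  [  3  4   0  16  18   0 ]
  [ -2  0   1  -4  -3   0 ]
  [  6  0  -2   8  10  -1 ]
ρ2 → ρ2 − 3·ρ1
  [  1  1   0   4   5   0 ]
  [  0  1   0   4   3   0 ]
  [ -2  0   1  -4  -3   0 ]
  [  6  0  -2   8  10  -1 ]
ρ3 → ρ3 + 2·ρ1
  [ 1  1   0  4   5   0 ]
  [ 0  1   0  4   3   0 ]
  [ 0  2   1  4   7   0 ]
  [ 6  0  -2  8  10  -1 ]
ρ4 → ρ4 − 6·ρ1
  [ 1   1   0    4    5   0 ]
  [ 0   1   0    4    3   0 ]
  [ 0   2   1    4    7   0 ]
  [ 0  -6  -2  -16  -20  -1 ]
ρ3 → ρ3 − 2·ρ2
  [ 1   1   0    4    5   0 ]
  [ 0   1   0    4    3   0 ]
  [ 0   0   1   -4    1   0 ]
  [ 0  -6  -2  -16  -20  -1 ]
ρ4 → ρ4 + 6·ρ2
  [ 1  1   0   4   5   0 ]
  [ 0  1   0   4   3   0 ]
  [ 0  0   1  -4   1   0 ]
  [ 0  0  -2   8  -2  -1 ]
ρ4 → ρ4 + 2·ρ3
  [ 1  1  0   4  5   0 ]
  [ 0  1  0   4  3   0 ]
  [ 0  0  1  -4  1   0 ]
  [ 0  0  0   0  0  -1 ]
ρ4 → -1·ρ4
  [ 1  1  0   4  5  0 ]
  [ 0  1  0   4  3  0 ]
  [ 0  0  1  -4  1  0 ]
  [ 0  0  0   0  0  1 ]
ρ1 → ρ1 − ρ2
  [ 1  0  0   0  2  0 ]
  [ 0  1  0   4  3  0 ]
  [ 0  0  1  -4  1  0 ]
  [ 0  0  0   0  0  1 ]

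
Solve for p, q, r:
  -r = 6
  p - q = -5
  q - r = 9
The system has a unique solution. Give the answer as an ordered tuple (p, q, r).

(-2, 3, -6)

Form the augmented matrix and row-reduce:
  [ 0   0  -1  |   6 ]
  [ 1  -1   0  |  -5 ]
  [ 0   1  -1  |   9 ]
ρ1 <-> ρ2
ρ2 <-> ρ3
ρ3 -> -1·ρ3
ρ2 -> ρ2 + ρ3
ρ1 -> ρ1 + ρ2
Reading off the last column: p = -2, q = 3, r = -6.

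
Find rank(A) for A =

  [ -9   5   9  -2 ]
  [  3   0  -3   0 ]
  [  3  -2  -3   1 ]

rank = 3

R1 -> -1/9·R1
R2 -> R2 − 3·R1
R3 -> R3 − 3·R1
R2 -> 3/5·R2
R3 -> R3 + 1/3·R2
R3 -> 5·R3
R2 -> R2 + 2/5·R3
R1 -> R1 − 2/9·R3
R1 -> R1 + 5/9·R2
The reduced form has 3 nonzero rows.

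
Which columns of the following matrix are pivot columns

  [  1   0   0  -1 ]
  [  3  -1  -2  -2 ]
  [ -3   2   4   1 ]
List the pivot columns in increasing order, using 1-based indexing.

1, 2

R2 := R2 − 3·R1
  [  1   0   0  -1 ]
  [  0  -1  -2   1 ]
  [ -3   2   4   1 ]
R3 := R3 + 3·R1
  [ 1   0   0  -1 ]
  [ 0  -1  -2   1 ]
  [ 0   2   4  -2 ]
R2 := -1·R2
  [ 1  0  0  -1 ]
  [ 0  1  2  -1 ]
  [ 0  2  4  -2 ]
R3 := R3 − 2·R2
  [ 1  0  0  -1 ]
  [ 0  1  2  -1 ]
  [ 0  0  0   0 ]
Pivot columns are the columns containing a leading 1.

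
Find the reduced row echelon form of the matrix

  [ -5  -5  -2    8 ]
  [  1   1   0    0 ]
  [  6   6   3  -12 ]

[[1, 1, 0, 0], [0, 0, 1, -4], [0, 0, 0, 0]]

ρ1 -> -1/5·ρ1
  [ 1  1  2/5  -8/5 ]
  [ 1  1    0     0 ]
  [ 6  6    3   -12 ]
ρ2 -> ρ2 − ρ1
  [ 1  1   2/5  -8/5 ]
  [ 0  0  -2/5   8/5 ]
  [ 6  6     3   -12 ]
ρ3 -> ρ3 − 6·ρ1
  [ 1  1   2/5   -8/5 ]
  [ 0  0  -2/5    8/5 ]
  [ 0  0   3/5  -12/5 ]
ρ2 -> -5/2·ρ2
  [ 1  1  2/5   -8/5 ]
  [ 0  0    1     -4 ]
  [ 0  0  3/5  -12/5 ]
ρ3 -> ρ3 − 3/5·ρ2
  [ 1  1  2/5  -8/5 ]
  [ 0  0    1    -4 ]
  [ 0  0    0     0 ]
ρ1 -> ρ1 − 2/5·ρ2
  [ 1  1  0   0 ]
  [ 0  0  1  -4 ]
  [ 0  0  0   0 ]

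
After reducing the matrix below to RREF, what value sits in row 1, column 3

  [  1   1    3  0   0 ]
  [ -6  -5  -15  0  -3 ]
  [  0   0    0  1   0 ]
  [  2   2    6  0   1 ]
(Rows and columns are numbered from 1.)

0

Add 6 times ρ1 to ρ2.
  [ 1  1  3  0   0 ]
  [ 0  1  3  0  -3 ]
  [ 0  0  0  1   0 ]
  [ 2  2  6  0   1 ]
Subtract 2 times ρ1 from ρ4.
  [ 1  1  3  0   0 ]
  [ 0  1  3  0  -3 ]
  [ 0  0  0  1   0 ]
  [ 0  0  0  0   1 ]
Add 3 times ρ4 to ρ2.
  [ 1  1  3  0  0 ]
  [ 0  1  3  0  0 ]
  [ 0  0  0  1  0 ]
  [ 0  0  0  0  1 ]
Subtract ρ2 from ρ1.
  [ 1  0  0  0  0 ]
  [ 0  1  3  0  0 ]
  [ 0  0  0  1  0 ]
  [ 0  0  0  0  1 ]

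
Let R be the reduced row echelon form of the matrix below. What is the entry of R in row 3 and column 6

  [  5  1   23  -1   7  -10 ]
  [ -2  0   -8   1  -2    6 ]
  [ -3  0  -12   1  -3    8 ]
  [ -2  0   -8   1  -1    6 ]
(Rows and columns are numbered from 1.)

R1 ← 1/5·R1
  [  1  1/5  23/5  -1/5  7/5  -2 ]
  [ -2    0    -8     1   -2   6 ]
  [ -3    0   -12     1   -3   8 ]
  [ -2    0    -8     1   -1   6 ]
R2 ← R2 + 2·R1
  [  1  1/5  23/5  -1/5  7/5  -2 ]
  [  0  2/5   6/5   3/5  4/5   2 ]
  [ -3    0   -12     1   -3   8 ]
  [ -2    0    -8     1   -1   6 ]
R3 ← R3 + 3·R1
  [  1  1/5  23/5  -1/5  7/5  -2 ]
  [  0  2/5   6/5   3/5  4/5   2 ]
  [  0  3/5   9/5   2/5  6/5   2 ]
  [ -2    0    -8     1   -1   6 ]
R4 ← R4 + 2·R1
  [ 1  1/5  23/5  -1/5  7/5  -2 ]
  [ 0  2/5   6/5   3/5  4/5   2 ]
  [ 0  3/5   9/5   2/5  6/5   2 ]
  [ 0  2/5   6/5   3/5  9/5   2 ]
R2 ← 5/2·R2
  [ 1  1/5  23/5  -1/5  7/5  -2 ]
  [ 0    1     3   3/2    2   5 ]
  [ 0  3/5   9/5   2/5  6/5   2 ]
  [ 0  2/5   6/5   3/5  9/5   2 ]
R3 ← R3 − 3/5·R2
  [ 1  1/5  23/5  -1/5  7/5  -2 ]
  [ 0    1     3   3/2    2   5 ]
  [ 0    0     0  -1/2    0  -1 ]
  [ 0  2/5   6/5   3/5  9/5   2 ]
R4 ← R4 − 2/5·R2
  [ 1  1/5  23/5  -1/5  7/5  -2 ]
  [ 0    1     3   3/2    2   5 ]
  [ 0    0     0  -1/2    0  -1 ]
  [ 0    0     0     0    1   0 ]
R3 ← -2·R3
  [ 1  1/5  23/5  -1/5  7/5  -2 ]
  [ 0    1     3   3/2    2   5 ]
  [ 0    0     0     1    0   2 ]
  [ 0    0     0     0    1   0 ]
R2 ← R2 − 2·R4
  [ 1  1/5  23/5  -1/5  7/5  -2 ]
  [ 0    1     3   3/2    0   5 ]
  [ 0    0     0     1    0   2 ]
  [ 0    0     0     0    1   0 ]
R1 ← R1 − 7/5·R4
  [ 1  1/5  23/5  -1/5  0  -2 ]
  [ 0    1     3   3/2  0   5 ]
  [ 0    0     0     1  0   2 ]
  [ 0    0     0     0  1   0 ]
R2 ← R2 − 3/2·R3
  [ 1  1/5  23/5  -1/5  0  -2 ]
  [ 0    1     3     0  0   2 ]
  [ 0    0     0     1  0   2 ]
  [ 0    0     0     0  1   0 ]
R1 ← R1 + 1/5·R3
  [ 1  1/5  23/5  0  0  -8/5 ]
  [ 0    1     3  0  0     2 ]
  [ 0    0     0  1  0     2 ]
  [ 0    0     0  0  1     0 ]
R1 ← R1 − 1/5·R2
  [ 1  0  4  0  0  -2 ]
  [ 0  1  3  0  0   2 ]
  [ 0  0  0  1  0   2 ]
  [ 0  0  0  0  1   0 ]

2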